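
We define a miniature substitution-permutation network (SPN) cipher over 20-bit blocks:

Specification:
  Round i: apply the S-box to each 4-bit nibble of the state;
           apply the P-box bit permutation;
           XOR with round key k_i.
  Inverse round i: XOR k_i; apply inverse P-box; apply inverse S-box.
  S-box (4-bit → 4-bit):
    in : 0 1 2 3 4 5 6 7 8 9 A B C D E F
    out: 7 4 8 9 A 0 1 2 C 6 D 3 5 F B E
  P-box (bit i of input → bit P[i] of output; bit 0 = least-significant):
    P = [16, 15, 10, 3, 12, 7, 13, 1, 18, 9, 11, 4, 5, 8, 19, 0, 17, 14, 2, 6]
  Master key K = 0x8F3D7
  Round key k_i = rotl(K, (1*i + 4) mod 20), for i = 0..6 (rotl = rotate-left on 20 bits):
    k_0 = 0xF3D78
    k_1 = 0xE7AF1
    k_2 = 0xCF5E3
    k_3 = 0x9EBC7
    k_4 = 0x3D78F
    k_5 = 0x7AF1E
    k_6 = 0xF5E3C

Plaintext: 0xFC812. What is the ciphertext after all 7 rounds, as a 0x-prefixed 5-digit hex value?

s_0 = plaintext = 0xFC812
s_1 = Round(s_0, k_0) = 0x75504
s_2 = Round(s_1, k_1) = 0xE8A79
s_3 = Round(s_2, k_2) = 0x23932
s_4 = Round(s_3, k_3) = 0x9F1AC
s_5 = Round(s_4, k_4) = 0xAAA88
s_6 = Round(s_5, k_5) = 0x98361
s_7 = Round(s_6, k_6) = 0x30A29

0x30A29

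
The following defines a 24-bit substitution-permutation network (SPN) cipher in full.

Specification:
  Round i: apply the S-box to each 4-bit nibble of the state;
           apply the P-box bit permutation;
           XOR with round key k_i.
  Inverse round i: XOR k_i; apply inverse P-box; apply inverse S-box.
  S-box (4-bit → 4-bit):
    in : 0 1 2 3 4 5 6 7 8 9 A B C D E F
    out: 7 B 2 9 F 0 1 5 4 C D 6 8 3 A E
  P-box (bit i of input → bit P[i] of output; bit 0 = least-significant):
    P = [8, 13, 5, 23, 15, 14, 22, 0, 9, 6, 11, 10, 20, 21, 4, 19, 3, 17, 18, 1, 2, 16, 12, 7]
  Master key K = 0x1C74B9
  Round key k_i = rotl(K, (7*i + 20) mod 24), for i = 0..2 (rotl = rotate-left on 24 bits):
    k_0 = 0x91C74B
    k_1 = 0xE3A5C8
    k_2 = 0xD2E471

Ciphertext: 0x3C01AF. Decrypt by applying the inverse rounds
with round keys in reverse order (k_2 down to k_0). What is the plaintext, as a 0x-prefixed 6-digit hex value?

s_0 = ciphertext = 0x3C01AF
s_1 = InvRound(s_0, k_2) = 0x34FE01
s_2 = InvRound(s_1, k_1) = 0xF060F3
s_3 = InvRound(s_2, k_0) = 0xE6B370

0xE6B370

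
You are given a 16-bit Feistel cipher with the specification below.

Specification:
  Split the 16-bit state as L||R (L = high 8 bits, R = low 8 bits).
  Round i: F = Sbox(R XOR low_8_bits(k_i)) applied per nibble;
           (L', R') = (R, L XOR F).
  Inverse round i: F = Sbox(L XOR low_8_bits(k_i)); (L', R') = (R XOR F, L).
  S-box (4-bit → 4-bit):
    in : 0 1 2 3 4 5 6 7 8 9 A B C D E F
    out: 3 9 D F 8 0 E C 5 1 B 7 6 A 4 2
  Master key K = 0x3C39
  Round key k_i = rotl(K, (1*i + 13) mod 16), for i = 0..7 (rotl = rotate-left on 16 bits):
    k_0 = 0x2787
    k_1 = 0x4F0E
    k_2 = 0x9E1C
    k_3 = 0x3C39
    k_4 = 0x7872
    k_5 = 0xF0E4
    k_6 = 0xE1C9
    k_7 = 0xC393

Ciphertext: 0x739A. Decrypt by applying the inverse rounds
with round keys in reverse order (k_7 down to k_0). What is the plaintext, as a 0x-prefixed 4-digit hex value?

0x66CB

s_0 = ciphertext = 0x739A
s_1 = InvRound(s_0, k_7) = 0xD973
s_2 = InvRound(s_1, k_6) = 0xE0D9
s_3 = InvRound(s_2, k_5) = 0xE1E0
s_4 = InvRound(s_3, k_4) = 0xFFE1
s_5 = InvRound(s_4, k_3) = 0x8FFF
s_6 = InvRound(s_5, k_2) = 0xE08F
s_7 = InvRound(s_6, k_1) = 0xCBE0
s_8 = InvRound(s_7, k_0) = 0x66CB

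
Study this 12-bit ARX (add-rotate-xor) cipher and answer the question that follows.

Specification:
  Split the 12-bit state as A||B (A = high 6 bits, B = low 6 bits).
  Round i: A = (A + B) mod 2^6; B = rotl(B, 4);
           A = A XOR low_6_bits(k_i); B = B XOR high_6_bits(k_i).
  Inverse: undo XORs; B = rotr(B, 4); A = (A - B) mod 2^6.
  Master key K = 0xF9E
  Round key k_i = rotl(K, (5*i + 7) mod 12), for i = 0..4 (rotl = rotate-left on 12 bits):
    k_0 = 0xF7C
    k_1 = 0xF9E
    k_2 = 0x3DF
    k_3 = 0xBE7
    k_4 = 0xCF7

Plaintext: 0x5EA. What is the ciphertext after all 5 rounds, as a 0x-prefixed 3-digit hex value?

0x9FF

s_0 = plaintext = 0x5EA
s_1 = Round(s_0, k_0) = 0xF57
s_2 = Round(s_1, k_1) = 0x28B
s_3 = Round(s_2, k_2) = 0x2BD
s_4 = Round(s_3, k_3) = 0x830
s_5 = Round(s_4, k_4) = 0x9FF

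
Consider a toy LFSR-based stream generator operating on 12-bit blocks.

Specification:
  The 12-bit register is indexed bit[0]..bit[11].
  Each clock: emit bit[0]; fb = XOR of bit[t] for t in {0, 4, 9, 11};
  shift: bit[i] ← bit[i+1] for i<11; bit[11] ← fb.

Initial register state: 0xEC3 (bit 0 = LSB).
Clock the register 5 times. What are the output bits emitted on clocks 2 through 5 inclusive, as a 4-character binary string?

1000

reg_0 = 0xEC3
clock 1: out=1, reg = 0xF61
clock 2: out=1, reg = 0xFB0
clock 3: out=0, reg = 0xFD8
clock 4: out=0, reg = 0xFEC
clock 5: out=0, reg = 0x7F6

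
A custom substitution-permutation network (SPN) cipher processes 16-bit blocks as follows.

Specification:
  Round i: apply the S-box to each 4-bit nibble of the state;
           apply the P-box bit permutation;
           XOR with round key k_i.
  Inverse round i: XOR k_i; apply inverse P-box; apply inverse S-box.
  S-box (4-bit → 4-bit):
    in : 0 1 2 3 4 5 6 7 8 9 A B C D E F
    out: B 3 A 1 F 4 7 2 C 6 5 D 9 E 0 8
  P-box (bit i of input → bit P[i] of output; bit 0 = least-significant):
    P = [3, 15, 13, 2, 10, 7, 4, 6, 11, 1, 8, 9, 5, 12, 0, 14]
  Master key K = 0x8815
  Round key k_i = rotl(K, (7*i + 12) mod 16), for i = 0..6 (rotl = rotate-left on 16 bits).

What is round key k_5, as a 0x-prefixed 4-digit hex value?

0xC40A

K = 0x8815
k_0 = rotl(K, (7*0+12) mod 16) = rotl(K, 12) = 0x5881
k_1 = rotl(K, (7*1+12) mod 16) = rotl(K, 3) = 0x40AC
k_2 = rotl(K, (7*2+12) mod 16) = rotl(K, 10) = 0x5620
k_3 = rotl(K, (7*3+12) mod 16) = rotl(K, 1) = 0x102B
k_4 = rotl(K, (7*4+12) mod 16) = rotl(K, 8) = 0x1588
k_5 = rotl(K, (7*5+12) mod 16) = rotl(K, 15) = 0xC40A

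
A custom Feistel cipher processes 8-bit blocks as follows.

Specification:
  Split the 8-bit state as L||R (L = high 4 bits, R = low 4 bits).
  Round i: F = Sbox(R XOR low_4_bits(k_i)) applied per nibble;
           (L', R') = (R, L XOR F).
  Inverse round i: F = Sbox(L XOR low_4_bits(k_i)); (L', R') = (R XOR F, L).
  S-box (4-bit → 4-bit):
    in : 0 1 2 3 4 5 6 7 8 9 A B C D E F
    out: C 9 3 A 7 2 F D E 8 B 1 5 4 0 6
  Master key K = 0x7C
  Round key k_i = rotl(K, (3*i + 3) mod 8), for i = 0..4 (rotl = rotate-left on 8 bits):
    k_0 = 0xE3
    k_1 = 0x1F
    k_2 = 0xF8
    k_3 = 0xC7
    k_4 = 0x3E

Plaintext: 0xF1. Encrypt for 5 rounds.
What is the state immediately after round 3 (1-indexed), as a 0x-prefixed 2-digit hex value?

s_0 = plaintext = 0xF1
s_1 = Round(s_0, k_0) = 0x1C
s_2 = Round(s_1, k_1) = 0xCB
s_3 = Round(s_2, k_2) = 0xB6
s_4 = Round(s_3, k_3) = 0x62
s_5 = Round(s_4, k_4) = 0x23

0xB6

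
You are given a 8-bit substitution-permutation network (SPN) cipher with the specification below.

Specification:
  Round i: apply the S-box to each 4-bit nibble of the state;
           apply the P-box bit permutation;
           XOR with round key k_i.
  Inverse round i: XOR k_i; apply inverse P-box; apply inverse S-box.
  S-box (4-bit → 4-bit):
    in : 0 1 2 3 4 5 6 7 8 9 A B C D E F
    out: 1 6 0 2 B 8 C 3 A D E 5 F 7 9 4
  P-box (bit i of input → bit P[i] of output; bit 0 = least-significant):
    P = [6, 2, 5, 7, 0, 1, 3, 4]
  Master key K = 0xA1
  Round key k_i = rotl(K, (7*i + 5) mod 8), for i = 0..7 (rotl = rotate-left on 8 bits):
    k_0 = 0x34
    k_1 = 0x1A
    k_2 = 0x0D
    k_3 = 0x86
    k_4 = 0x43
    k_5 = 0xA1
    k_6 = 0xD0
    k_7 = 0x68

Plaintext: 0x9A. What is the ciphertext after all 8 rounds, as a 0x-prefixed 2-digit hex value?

s_0 = plaintext = 0x9A
s_1 = Round(s_0, k_0) = 0x89
s_2 = Round(s_1, k_1) = 0xE8
s_3 = Round(s_2, k_2) = 0x98
s_4 = Round(s_3, k_3) = 0x1B
s_5 = Round(s_4, k_4) = 0x29
s_6 = Round(s_5, k_5) = 0x41
s_7 = Round(s_6, k_6) = 0xE7
s_8 = Round(s_7, k_7) = 0x3D

0x3D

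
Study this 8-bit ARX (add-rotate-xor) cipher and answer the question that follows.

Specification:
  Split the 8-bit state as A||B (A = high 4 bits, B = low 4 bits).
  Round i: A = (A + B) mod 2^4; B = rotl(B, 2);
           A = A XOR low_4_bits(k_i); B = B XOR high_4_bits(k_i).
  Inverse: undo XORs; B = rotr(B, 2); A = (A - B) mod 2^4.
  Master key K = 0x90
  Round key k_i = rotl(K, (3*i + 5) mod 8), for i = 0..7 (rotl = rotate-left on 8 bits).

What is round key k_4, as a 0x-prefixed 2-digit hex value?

K = 0x90
k_0 = rotl(K, (3*0+5) mod 8) = rotl(K, 5) = 0x12
k_1 = rotl(K, (3*1+5) mod 8) = rotl(K, 0) = 0x90
k_2 = rotl(K, (3*2+5) mod 8) = rotl(K, 3) = 0x84
k_3 = rotl(K, (3*3+5) mod 8) = rotl(K, 6) = 0x24
k_4 = rotl(K, (3*4+5) mod 8) = rotl(K, 1) = 0x21

0x21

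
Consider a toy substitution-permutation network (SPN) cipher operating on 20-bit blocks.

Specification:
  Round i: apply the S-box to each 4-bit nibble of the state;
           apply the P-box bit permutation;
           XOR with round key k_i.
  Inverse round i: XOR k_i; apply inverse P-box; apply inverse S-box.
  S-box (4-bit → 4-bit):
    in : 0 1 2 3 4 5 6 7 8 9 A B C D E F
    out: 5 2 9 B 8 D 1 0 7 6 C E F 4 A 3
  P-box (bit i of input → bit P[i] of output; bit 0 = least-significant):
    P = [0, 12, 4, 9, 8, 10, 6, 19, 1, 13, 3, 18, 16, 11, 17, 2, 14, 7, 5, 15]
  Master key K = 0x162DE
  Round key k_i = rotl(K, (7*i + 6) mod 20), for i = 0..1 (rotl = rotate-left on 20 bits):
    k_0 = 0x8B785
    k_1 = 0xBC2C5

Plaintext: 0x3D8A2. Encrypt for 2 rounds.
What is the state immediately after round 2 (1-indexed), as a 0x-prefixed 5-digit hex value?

s_0 = plaintext = 0x3D8A2
s_1 = Round(s_0, k_0) = 0x2554E
s_2 = Round(s_1, k_1) = 0x410CB

0x410CB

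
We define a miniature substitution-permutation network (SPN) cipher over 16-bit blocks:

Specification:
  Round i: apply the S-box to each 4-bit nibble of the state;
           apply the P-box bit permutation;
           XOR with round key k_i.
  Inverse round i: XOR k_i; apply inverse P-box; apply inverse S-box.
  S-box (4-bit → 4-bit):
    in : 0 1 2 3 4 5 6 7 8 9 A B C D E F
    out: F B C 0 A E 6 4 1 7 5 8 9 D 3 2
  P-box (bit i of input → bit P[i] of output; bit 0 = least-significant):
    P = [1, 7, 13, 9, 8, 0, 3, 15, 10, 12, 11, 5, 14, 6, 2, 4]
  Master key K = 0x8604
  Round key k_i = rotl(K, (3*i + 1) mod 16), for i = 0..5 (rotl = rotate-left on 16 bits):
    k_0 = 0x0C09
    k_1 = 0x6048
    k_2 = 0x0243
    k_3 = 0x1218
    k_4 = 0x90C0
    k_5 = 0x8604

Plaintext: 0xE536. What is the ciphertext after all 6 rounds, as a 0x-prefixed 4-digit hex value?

s_0 = plaintext = 0xE536
s_1 = Round(s_0, k_0) = 0x74E9
s_2 = Round(s_1, k_1) = 0x51EF
s_3 = Round(s_2, k_2) = 0x17B6
s_4 = Round(s_3, k_3) = 0xFAC8
s_5 = Round(s_4, k_4) = 0x1D82
s_6 = Round(s_5, k_5) = 0xE974

0xE974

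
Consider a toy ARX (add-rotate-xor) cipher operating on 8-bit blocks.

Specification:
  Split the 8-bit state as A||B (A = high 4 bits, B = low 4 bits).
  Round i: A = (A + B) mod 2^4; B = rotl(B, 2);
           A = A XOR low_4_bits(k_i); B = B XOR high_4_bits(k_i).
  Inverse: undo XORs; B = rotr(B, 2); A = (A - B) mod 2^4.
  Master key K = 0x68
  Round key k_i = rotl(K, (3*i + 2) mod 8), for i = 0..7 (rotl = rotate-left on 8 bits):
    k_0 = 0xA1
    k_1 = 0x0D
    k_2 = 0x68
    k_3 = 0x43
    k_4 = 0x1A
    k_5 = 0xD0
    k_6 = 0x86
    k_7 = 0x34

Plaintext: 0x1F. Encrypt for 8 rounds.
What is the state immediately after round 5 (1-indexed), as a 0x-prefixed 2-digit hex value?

0xA3

s_0 = plaintext = 0x1F
s_1 = Round(s_0, k_0) = 0x15
s_2 = Round(s_1, k_1) = 0xB5
s_3 = Round(s_2, k_2) = 0x83
s_4 = Round(s_3, k_3) = 0x88
s_5 = Round(s_4, k_4) = 0xA3
s_6 = Round(s_5, k_5) = 0xD1
s_7 = Round(s_6, k_6) = 0x8C
s_8 = Round(s_7, k_7) = 0x00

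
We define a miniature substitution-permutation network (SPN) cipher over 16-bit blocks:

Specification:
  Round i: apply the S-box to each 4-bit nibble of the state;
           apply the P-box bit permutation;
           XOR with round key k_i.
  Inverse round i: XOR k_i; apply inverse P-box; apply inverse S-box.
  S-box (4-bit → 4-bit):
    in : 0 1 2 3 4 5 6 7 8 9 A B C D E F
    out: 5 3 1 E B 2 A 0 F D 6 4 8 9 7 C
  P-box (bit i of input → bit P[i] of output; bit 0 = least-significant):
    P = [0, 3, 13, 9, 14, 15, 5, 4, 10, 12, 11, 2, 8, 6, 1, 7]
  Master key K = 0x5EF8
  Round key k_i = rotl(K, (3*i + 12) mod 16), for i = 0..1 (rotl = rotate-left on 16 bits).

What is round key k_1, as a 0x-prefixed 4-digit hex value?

K = 0x5EF8
k_0 = rotl(K, (3*0+12) mod 16) = rotl(K, 12) = 0x85EF
k_1 = rotl(K, (3*1+12) mod 16) = rotl(K, 15) = 0x2F7C

0x2F7C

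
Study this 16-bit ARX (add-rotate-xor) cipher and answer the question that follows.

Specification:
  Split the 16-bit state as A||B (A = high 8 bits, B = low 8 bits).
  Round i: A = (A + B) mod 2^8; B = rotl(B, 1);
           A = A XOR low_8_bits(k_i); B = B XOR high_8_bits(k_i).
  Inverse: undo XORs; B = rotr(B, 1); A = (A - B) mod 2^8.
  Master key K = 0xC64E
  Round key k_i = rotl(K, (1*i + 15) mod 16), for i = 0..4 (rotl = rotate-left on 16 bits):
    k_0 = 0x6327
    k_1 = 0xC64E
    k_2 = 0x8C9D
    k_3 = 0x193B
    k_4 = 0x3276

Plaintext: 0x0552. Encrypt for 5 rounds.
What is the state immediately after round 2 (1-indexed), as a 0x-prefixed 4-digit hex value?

0x7949

s_0 = plaintext = 0x0552
s_1 = Round(s_0, k_0) = 0x70C7
s_2 = Round(s_1, k_1) = 0x7949
s_3 = Round(s_2, k_2) = 0x5F1E
s_4 = Round(s_3, k_3) = 0x4625
s_5 = Round(s_4, k_4) = 0x1D78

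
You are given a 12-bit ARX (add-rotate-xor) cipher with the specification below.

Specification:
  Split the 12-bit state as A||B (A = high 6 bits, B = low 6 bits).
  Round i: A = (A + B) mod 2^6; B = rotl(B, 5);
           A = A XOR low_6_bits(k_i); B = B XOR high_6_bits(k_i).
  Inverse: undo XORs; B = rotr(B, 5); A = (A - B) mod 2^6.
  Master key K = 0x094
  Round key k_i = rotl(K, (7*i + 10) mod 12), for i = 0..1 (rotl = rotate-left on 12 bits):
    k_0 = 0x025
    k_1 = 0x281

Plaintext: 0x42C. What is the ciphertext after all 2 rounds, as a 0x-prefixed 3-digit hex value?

s_0 = plaintext = 0x42C
s_1 = Round(s_0, k_0) = 0x656
s_2 = Round(s_1, k_1) = 0xB81

0xB81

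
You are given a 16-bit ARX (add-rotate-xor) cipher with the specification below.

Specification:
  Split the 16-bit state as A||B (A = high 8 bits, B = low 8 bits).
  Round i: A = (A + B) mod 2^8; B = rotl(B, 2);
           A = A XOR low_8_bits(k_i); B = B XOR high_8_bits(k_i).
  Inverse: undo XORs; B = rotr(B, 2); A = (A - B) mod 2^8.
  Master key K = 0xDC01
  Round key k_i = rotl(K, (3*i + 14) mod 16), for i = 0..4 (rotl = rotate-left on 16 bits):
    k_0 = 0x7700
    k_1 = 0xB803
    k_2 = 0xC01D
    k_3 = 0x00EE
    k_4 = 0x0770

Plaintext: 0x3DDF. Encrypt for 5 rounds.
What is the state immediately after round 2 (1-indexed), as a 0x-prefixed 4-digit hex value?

0x2798

s_0 = plaintext = 0x3DDF
s_1 = Round(s_0, k_0) = 0x1C08
s_2 = Round(s_1, k_1) = 0x2798
s_3 = Round(s_2, k_2) = 0xA2A2
s_4 = Round(s_3, k_3) = 0xAA8A
s_5 = Round(s_4, k_4) = 0x442D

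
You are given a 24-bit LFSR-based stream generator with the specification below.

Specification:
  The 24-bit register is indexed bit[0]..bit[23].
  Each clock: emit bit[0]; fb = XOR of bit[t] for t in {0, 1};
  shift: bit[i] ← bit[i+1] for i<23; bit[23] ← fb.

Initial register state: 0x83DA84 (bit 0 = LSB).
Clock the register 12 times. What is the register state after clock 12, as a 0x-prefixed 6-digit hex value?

reg_0 = 0x83DA84
clock 1: out=0, reg = 0x41ED42
clock 2: out=0, reg = 0xA0F6A1
clock 3: out=1, reg = 0xD07B50
clock 4: out=0, reg = 0x683DA8
clock 5: out=0, reg = 0x341ED4
clock 6: out=0, reg = 0x1A0F6A
clock 7: out=0, reg = 0x8D07B5
clock 8: out=1, reg = 0xC683DA
clock 9: out=0, reg = 0xE341ED
clock 10: out=1, reg = 0xF1A0F6
clock 11: out=0, reg = 0xF8D07B
clock 12: out=1, reg = 0x7C683D

0x7C683D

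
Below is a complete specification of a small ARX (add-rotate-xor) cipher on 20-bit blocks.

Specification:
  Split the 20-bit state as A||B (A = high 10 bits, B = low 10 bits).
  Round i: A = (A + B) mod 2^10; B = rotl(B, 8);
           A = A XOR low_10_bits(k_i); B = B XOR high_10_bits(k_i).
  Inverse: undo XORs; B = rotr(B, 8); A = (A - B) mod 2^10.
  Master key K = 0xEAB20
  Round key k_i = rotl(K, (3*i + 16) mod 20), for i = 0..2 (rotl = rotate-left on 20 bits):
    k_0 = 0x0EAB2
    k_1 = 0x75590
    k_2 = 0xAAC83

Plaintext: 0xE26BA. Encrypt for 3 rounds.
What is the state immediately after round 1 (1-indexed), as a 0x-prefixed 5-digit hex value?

s_0 = plaintext = 0xE26BA
s_1 = Round(s_0, k_0) = 0x3C694
s_2 = Round(s_1, k_1) = 0x85570
s_3 = Round(s_2, k_2) = 0xC1AF7

0x3C694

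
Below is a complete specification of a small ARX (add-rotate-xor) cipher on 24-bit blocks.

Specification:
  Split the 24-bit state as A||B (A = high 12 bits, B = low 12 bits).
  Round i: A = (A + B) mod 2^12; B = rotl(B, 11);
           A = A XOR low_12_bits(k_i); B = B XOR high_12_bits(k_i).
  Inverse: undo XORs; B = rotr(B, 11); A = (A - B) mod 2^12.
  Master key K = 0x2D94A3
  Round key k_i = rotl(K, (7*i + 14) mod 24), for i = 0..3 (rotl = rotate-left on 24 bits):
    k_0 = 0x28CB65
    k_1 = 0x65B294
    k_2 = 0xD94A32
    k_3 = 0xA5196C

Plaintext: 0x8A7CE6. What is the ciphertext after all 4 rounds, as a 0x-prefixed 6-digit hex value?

s_0 = plaintext = 0x8A7CE6
s_1 = Round(s_0, k_0) = 0xEE84FF
s_2 = Round(s_1, k_1) = 0x173C24
s_3 = Round(s_2, k_2) = 0x7A5B86
s_4 = Round(s_3, k_3) = 0xA47F92

0xA47F92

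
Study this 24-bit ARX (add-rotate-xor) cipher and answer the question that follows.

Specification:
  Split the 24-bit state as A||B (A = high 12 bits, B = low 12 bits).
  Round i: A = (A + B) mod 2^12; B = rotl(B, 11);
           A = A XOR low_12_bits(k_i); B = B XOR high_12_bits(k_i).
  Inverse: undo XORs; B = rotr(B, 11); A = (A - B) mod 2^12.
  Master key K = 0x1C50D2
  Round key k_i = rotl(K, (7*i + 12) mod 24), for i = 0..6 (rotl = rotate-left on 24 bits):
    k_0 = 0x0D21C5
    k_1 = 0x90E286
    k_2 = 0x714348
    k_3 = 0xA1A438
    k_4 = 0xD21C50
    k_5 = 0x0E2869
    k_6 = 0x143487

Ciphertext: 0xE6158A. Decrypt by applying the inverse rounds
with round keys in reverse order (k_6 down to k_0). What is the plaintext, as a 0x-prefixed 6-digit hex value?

s_0 = ciphertext = 0xE6158A
s_1 = InvRound(s_0, k_6) = 0x154992
s_2 = InvRound(s_1, k_5) = 0x65C2E1
s_3 = InvRound(s_2, k_4) = 0xA8BF81
s_4 = InvRound(s_3, k_3) = 0x37DB36
s_5 = InvRound(s_4, k_2) = 0x7F0845
s_6 = InvRound(s_5, k_1) = 0x2E0296
s_7 = InvRound(s_6, k_0) = 0xE9D488

0xE9D488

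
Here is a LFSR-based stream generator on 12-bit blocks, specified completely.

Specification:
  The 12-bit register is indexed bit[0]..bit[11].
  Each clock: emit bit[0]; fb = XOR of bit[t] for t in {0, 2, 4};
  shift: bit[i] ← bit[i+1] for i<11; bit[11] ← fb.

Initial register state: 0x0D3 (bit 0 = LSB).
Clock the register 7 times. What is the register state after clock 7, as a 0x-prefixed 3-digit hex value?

reg_0 = 0x0D3
clock 1: out=1, reg = 0x069
clock 2: out=1, reg = 0x834
clock 3: out=0, reg = 0x41A
clock 4: out=0, reg = 0xA0D
clock 5: out=1, reg = 0x506
clock 6: out=0, reg = 0xA83
clock 7: out=1, reg = 0xD41

0xD41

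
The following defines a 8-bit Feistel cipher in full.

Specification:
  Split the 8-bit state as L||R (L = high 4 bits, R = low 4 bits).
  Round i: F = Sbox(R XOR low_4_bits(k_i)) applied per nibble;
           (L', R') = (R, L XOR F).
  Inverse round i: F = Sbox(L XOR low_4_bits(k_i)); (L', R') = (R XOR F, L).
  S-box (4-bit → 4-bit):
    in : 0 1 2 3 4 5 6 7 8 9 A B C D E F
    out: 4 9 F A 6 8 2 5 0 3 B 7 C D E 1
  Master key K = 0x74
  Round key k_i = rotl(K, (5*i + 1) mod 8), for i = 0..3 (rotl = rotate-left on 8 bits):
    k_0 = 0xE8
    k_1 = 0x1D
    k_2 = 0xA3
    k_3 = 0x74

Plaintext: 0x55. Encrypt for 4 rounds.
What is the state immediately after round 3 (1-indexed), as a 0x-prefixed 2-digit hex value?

s_0 = plaintext = 0x55
s_1 = Round(s_0, k_0) = 0x58
s_2 = Round(s_1, k_1) = 0x8D
s_3 = Round(s_2, k_2) = 0xD6
s_4 = Round(s_3, k_3) = 0x62

0xD6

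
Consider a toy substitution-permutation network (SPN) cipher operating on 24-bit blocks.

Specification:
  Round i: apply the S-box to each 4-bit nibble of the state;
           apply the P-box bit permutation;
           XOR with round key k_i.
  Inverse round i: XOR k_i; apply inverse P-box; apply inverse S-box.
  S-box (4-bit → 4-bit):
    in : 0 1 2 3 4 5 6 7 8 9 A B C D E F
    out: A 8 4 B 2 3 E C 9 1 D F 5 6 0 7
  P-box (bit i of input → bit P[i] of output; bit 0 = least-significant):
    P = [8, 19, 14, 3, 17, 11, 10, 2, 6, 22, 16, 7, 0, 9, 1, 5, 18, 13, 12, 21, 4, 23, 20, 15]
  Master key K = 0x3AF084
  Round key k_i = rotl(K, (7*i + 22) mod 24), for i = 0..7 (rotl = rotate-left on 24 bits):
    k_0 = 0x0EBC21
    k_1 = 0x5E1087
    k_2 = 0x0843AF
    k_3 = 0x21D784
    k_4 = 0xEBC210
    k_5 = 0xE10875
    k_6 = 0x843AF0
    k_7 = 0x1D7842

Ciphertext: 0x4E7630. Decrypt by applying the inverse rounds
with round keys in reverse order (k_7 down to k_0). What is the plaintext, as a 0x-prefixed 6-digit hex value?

s_0 = ciphertext = 0x4E7630
s_1 = InvRound(s_0, k_7) = 0xCE6FFE
s_2 = InvRound(s_1, k_6) = 0xE224AB
s_3 = InvRound(s_2, k_5) = 0x942AB1
s_4 = InvRound(s_3, k_4) = 0x73865D
s_5 = InvRound(s_4, k_3) = 0xC2939A
s_6 = InvRound(s_5, k_2) = 0x32848D
s_7 = InvRound(s_6, k_1) = 0x1A2420
s_8 = InvRound(s_7, k_0) = 0x7C9E4E

0x7C9E4E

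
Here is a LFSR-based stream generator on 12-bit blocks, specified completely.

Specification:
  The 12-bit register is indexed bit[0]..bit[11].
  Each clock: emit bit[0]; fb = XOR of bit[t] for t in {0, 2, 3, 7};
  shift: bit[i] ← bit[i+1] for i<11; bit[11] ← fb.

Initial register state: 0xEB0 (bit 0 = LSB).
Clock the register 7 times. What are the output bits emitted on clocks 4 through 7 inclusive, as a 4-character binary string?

0110

reg_0 = 0xEB0
clock 1: out=0, reg = 0xF58
clock 2: out=0, reg = 0xFAC
clock 3: out=0, reg = 0xFD6
clock 4: out=0, reg = 0x7EB
clock 5: out=1, reg = 0xBF5
clock 6: out=1, reg = 0xDFA
clock 7: out=0, reg = 0x6FD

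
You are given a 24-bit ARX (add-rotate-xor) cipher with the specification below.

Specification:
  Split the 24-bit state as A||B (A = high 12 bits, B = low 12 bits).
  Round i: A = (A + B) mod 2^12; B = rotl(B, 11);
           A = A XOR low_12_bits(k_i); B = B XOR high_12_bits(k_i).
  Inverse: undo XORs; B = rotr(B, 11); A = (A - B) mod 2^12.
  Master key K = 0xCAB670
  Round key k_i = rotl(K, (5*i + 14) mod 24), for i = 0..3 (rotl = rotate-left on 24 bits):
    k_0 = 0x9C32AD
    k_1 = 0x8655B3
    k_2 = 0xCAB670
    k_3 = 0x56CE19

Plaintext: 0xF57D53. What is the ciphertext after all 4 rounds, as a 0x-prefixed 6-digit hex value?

0xA3C9CD

s_0 = plaintext = 0xF57D53
s_1 = Round(s_0, k_0) = 0xE0776A
s_2 = Round(s_1, k_1) = 0x0C2BD0
s_3 = Round(s_2, k_2) = 0xAE2943
s_4 = Round(s_3, k_3) = 0xA3C9CD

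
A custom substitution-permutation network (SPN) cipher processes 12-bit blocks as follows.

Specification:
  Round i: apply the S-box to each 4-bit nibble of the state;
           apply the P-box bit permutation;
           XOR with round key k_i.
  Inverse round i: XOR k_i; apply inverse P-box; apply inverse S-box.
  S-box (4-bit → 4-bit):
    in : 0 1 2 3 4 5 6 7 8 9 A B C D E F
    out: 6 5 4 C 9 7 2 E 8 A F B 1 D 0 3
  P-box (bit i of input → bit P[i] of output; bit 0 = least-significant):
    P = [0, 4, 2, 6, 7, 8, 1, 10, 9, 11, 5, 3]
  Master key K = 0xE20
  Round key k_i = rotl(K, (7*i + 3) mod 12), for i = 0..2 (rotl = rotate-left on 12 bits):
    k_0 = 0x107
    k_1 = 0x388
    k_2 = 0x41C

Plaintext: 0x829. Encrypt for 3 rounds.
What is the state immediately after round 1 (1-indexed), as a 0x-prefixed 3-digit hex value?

s_0 = plaintext = 0x829
s_1 = Round(s_0, k_0) = 0x15D
s_2 = Round(s_1, k_1) = 0x06F
s_3 = Round(s_2, k_2) = 0xD2D

0x15D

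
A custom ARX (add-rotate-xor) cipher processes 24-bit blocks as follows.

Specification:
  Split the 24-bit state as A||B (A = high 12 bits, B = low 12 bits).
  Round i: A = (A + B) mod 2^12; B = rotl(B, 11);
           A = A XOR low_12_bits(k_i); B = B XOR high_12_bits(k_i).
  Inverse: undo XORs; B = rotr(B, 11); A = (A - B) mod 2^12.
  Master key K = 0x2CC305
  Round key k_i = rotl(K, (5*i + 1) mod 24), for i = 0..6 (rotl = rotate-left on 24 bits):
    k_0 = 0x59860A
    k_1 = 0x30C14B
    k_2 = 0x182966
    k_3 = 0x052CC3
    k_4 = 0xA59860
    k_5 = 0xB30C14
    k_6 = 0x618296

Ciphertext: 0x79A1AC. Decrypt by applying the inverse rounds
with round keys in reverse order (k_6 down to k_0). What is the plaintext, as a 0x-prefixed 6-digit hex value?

s_0 = ciphertext = 0x79A1AC
s_1 = InvRound(s_0, k_6) = 0x5A4F68
s_2 = InvRound(s_1, k_5) = 0x1008B0
s_3 = InvRound(s_2, k_4) = 0x38E5D2
s_4 = InvRound(s_3, k_3) = 0x44DB00
s_5 = InvRound(s_4, k_2) = 0x826505
s_6 = InvRound(s_5, k_1) = 0xD5BC12
s_7 = InvRound(s_6, k_0) = 0x83C315

0x83C315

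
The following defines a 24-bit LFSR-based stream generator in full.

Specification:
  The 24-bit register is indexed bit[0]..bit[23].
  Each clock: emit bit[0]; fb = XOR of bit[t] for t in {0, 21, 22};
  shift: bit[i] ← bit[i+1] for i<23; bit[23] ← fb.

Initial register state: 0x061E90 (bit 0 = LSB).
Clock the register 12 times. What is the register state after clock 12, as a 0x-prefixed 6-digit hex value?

reg_0 = 0x061E90
clock 1: out=0, reg = 0x030F48
clock 2: out=0, reg = 0x0187A4
clock 3: out=0, reg = 0x00C3D2
clock 4: out=0, reg = 0x0061E9
clock 5: out=1, reg = 0x8030F4
clock 6: out=0, reg = 0x40187A
clock 7: out=0, reg = 0xA00C3D
clock 8: out=1, reg = 0x50061E
clock 9: out=0, reg = 0xA8030F
clock 10: out=1, reg = 0x540187
clock 11: out=1, reg = 0x2A00C3
clock 12: out=1, reg = 0x150061

0x150061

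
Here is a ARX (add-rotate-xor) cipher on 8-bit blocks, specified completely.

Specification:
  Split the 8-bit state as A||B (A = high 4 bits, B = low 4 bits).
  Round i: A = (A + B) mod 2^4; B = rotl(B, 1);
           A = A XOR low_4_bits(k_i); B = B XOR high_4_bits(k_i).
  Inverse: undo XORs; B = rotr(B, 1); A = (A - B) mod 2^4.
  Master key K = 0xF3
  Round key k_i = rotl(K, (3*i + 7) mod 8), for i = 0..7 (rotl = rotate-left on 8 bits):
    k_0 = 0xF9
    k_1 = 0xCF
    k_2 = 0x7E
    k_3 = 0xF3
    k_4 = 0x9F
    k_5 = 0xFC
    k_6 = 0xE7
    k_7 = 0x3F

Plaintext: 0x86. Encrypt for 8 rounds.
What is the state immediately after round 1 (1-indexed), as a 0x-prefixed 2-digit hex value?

s_0 = plaintext = 0x86
s_1 = Round(s_0, k_0) = 0x73
s_2 = Round(s_1, k_1) = 0x5A
s_3 = Round(s_2, k_2) = 0x12
s_4 = Round(s_3, k_3) = 0x0B
s_5 = Round(s_4, k_4) = 0x4E
s_6 = Round(s_5, k_5) = 0xE2
s_7 = Round(s_6, k_6) = 0x7A
s_8 = Round(s_7, k_7) = 0xE6

0x73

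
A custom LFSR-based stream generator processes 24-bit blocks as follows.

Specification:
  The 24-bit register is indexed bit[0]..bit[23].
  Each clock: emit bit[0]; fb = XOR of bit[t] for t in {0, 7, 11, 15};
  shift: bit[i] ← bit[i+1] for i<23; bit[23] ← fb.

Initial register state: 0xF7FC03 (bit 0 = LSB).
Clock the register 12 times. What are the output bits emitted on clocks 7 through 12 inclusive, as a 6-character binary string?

reg_0 = 0xF7FC03
clock 1: out=1, reg = 0xFBFE01
clock 2: out=1, reg = 0xFDFF00
clock 3: out=0, reg = 0x7EFF80
clock 4: out=0, reg = 0xBF7FC0
clock 5: out=0, reg = 0x5FBFE0
clock 6: out=0, reg = 0xAFDFF0
clock 7: out=0, reg = 0xD7EFF8
clock 8: out=0, reg = 0xEBF7FC
clock 9: out=0, reg = 0x75FBFE
clock 10: out=0, reg = 0xBAFDFF
clock 11: out=1, reg = 0x5D7EFF
clock 12: out=1, reg = 0xAEBF7F

000011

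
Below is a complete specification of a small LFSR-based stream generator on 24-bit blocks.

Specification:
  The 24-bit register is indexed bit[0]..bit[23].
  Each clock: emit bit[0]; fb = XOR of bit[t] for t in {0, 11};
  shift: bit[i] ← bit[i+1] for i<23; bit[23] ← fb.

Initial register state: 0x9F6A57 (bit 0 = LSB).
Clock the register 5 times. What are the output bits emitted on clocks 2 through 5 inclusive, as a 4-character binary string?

1101

reg_0 = 0x9F6A57
clock 1: out=1, reg = 0x4FB52B
clock 2: out=1, reg = 0xA7DA95
clock 3: out=1, reg = 0x53ED4A
clock 4: out=0, reg = 0xA9F6A5
clock 5: out=1, reg = 0xD4FB52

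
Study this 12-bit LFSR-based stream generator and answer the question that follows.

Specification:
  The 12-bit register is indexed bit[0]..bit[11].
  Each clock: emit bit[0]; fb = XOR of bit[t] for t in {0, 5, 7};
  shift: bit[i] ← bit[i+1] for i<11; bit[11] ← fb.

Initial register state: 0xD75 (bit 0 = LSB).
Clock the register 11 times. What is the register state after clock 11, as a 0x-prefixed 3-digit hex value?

0xF09

reg_0 = 0xD75
clock 1: out=1, reg = 0x6BA
clock 2: out=0, reg = 0x35D
clock 3: out=1, reg = 0x9AE
clock 4: out=0, reg = 0x4D7
clock 5: out=1, reg = 0x26B
clock 6: out=1, reg = 0x135
clock 7: out=1, reg = 0x09A
clock 8: out=0, reg = 0x84D
clock 9: out=1, reg = 0xC26
clock 10: out=0, reg = 0xE13
clock 11: out=1, reg = 0xF09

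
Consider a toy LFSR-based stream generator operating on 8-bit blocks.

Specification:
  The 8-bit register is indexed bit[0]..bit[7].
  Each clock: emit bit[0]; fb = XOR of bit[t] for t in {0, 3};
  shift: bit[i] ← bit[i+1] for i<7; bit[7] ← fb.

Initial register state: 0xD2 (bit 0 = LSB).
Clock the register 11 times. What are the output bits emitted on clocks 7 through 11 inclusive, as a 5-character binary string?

reg_0 = 0xD2
clock 1: out=0, reg = 0x69
clock 2: out=1, reg = 0x34
clock 3: out=0, reg = 0x1A
clock 4: out=0, reg = 0x8D
clock 5: out=1, reg = 0x46
clock 6: out=0, reg = 0x23
clock 7: out=1, reg = 0x91
clock 8: out=1, reg = 0xC8
clock 9: out=0, reg = 0xE4
clock 10: out=0, reg = 0x72
clock 11: out=0, reg = 0x39

11000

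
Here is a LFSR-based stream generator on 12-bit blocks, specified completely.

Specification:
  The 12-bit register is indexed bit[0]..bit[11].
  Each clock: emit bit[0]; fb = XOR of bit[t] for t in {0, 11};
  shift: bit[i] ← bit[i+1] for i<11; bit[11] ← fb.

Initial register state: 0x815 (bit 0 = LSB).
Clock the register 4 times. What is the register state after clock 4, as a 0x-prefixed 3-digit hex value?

0xC81

reg_0 = 0x815
clock 1: out=1, reg = 0x40A
clock 2: out=0, reg = 0x205
clock 3: out=1, reg = 0x902
clock 4: out=0, reg = 0xC81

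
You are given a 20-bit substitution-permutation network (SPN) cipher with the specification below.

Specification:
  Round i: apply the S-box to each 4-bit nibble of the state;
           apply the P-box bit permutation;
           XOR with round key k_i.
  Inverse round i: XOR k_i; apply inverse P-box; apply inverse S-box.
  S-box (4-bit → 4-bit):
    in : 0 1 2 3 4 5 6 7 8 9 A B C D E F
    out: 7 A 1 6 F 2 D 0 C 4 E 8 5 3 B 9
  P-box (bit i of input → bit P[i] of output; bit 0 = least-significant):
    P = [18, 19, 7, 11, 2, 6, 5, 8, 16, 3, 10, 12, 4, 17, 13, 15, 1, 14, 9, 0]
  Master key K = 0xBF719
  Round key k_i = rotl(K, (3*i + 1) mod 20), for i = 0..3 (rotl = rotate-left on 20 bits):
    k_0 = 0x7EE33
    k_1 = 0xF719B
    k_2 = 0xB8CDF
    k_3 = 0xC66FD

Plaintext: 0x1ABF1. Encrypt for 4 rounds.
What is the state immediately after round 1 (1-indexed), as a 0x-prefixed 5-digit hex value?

0xD1736

s_0 = plaintext = 0x1ABF1
s_1 = Round(s_0, k_0) = 0xD1736
s_2 = Round(s_1, k_1) = 0x9B979
s_3 = Round(s_2, k_2) = 0xB0A5F
s_4 = Round(s_3, k_3) = 0xA5AA4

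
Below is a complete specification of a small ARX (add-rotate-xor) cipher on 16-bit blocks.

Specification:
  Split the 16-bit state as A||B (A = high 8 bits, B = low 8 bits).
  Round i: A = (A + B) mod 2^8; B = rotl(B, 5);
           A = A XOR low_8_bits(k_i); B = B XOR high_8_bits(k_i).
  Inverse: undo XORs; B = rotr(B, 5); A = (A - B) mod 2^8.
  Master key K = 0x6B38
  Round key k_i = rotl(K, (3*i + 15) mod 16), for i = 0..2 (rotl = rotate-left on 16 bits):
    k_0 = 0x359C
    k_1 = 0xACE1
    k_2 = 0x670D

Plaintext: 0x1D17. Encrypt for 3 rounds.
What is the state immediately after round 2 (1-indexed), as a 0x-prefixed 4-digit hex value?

0x9E56

s_0 = plaintext = 0x1D17
s_1 = Round(s_0, k_0) = 0xA8D7
s_2 = Round(s_1, k_1) = 0x9E56
s_3 = Round(s_2, k_2) = 0xF9AD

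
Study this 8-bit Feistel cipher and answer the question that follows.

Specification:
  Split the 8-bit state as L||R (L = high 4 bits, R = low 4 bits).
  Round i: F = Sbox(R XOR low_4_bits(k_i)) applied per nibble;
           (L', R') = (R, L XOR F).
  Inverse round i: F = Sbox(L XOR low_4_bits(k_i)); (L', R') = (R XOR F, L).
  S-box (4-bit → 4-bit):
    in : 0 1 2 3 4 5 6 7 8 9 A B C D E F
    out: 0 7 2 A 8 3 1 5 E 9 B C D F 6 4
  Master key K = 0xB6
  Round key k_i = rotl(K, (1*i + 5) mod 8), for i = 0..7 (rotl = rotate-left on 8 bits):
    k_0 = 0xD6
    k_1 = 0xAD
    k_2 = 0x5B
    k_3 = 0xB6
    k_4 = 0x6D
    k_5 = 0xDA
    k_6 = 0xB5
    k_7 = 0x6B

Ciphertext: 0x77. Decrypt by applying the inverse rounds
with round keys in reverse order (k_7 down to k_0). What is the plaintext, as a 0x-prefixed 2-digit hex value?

s_0 = ciphertext = 0x77
s_1 = InvRound(s_0, k_7) = 0xA7
s_2 = InvRound(s_1, k_6) = 0x3A
s_3 = InvRound(s_2, k_5) = 0x33
s_4 = InvRound(s_3, k_4) = 0x53
s_5 = InvRound(s_4, k_3) = 0x95
s_6 = InvRound(s_5, k_2) = 0x79
s_7 = InvRound(s_6, k_1) = 0x27
s_8 = InvRound(s_7, k_0) = 0xF2

0xF2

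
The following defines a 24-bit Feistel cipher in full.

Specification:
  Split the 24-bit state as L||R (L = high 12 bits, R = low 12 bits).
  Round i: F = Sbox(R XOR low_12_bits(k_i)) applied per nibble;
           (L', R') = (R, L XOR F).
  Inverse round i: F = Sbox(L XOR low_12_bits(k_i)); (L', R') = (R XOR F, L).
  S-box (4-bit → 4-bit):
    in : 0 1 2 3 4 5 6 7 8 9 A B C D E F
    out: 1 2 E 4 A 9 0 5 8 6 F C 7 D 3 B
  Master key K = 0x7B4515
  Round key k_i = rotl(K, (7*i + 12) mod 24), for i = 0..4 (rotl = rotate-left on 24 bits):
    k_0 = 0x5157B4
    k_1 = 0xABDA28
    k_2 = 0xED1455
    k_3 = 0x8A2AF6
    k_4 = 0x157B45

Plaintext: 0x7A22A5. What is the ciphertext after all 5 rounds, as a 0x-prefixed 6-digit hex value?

s_0 = plaintext = 0x7A22A5
s_1 = Round(s_0, k_0) = 0x2A5E80
s_2 = Round(s_1, k_1) = 0xE8085D
s_3 = Round(s_2, k_2) = 0x85D998
s_4 = Round(s_3, k_3) = 0x998C5E
s_5 = Round(s_4, k_4) = 0xC5ECB4

0xC5ECB4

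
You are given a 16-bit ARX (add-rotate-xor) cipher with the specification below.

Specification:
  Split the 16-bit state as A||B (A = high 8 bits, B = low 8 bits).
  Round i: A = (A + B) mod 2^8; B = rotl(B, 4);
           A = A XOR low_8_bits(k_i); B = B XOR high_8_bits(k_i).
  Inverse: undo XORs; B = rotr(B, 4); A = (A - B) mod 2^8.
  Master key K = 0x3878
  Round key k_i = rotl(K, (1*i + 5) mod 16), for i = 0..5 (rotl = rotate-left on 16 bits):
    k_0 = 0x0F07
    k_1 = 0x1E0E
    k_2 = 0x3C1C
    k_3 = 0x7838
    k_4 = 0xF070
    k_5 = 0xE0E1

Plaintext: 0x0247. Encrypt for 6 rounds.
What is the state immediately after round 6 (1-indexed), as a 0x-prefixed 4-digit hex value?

0xFCFD

s_0 = plaintext = 0x0247
s_1 = Round(s_0, k_0) = 0x4E7B
s_2 = Round(s_1, k_1) = 0xC7A9
s_3 = Round(s_2, k_2) = 0x6CA6
s_4 = Round(s_3, k_3) = 0x2A12
s_5 = Round(s_4, k_4) = 0x4CD1
s_6 = Round(s_5, k_5) = 0xFCFD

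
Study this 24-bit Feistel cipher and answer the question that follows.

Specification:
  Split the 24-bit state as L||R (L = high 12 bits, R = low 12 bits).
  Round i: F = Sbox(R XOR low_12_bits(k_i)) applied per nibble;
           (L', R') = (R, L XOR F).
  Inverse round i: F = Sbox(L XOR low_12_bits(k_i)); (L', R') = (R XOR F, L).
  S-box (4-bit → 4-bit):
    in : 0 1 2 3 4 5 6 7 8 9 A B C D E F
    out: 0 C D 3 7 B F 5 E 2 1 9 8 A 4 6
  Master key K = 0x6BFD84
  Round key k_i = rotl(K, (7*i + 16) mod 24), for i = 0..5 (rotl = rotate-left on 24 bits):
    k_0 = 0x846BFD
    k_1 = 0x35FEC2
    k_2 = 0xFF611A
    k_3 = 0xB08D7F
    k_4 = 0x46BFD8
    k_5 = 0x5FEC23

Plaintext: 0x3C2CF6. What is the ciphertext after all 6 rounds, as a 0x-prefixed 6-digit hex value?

0x6F7D33

s_0 = plaintext = 0x3C2CF6
s_1 = Round(s_0, k_0) = 0xCF66CB
s_2 = Round(s_1, k_1) = 0x6CB2F4
s_3 = Round(s_2, k_2) = 0x2F458F
s_4 = Round(s_3, k_3) = 0x58FC94
s_5 = Round(s_4, k_4) = 0xC946F7
s_6 = Round(s_5, k_5) = 0x6F7D33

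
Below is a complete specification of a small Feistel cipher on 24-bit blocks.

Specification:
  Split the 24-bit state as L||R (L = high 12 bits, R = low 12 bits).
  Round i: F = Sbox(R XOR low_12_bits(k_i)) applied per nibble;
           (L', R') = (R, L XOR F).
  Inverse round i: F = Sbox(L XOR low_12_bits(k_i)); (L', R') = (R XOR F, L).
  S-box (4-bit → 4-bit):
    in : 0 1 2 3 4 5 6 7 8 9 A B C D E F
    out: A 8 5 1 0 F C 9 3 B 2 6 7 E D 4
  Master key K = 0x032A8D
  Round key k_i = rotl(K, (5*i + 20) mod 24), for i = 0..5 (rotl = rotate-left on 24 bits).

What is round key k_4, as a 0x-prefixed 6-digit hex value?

K = 0x032A8D
k_0 = rotl(K, (5*0+20) mod 24) = rotl(K, 20) = 0xD032A8
k_1 = rotl(K, (5*1+20) mod 24) = rotl(K, 1) = 0x06551A
k_2 = rotl(K, (5*2+20) mod 24) = rotl(K, 6) = 0xCAA340
k_3 = rotl(K, (5*3+20) mod 24) = rotl(K, 11) = 0x546819
k_4 = rotl(K, (5*4+20) mod 24) = rotl(K, 16) = 0x8D032A

0x8D032A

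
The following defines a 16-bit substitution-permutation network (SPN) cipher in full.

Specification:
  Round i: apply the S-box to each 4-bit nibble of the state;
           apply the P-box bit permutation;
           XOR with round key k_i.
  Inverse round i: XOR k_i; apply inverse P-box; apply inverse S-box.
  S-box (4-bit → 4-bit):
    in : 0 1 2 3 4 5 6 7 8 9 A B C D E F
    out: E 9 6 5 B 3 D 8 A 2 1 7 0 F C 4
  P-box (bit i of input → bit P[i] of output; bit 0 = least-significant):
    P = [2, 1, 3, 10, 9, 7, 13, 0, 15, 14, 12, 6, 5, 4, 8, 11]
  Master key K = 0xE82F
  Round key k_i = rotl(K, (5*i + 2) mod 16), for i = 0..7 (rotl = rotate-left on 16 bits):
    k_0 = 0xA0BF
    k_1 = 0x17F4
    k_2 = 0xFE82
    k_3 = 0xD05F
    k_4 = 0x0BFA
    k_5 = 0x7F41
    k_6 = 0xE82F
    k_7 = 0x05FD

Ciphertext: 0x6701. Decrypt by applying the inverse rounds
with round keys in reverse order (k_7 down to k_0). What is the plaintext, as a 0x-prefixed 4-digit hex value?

s_0 = ciphertext = 0x6701
s_1 = InvRound(s_0, k_7) = 0x58B3
s_2 = InvRound(s_1, k_6) = 0x9323
s_3 = InvRound(s_2, k_5) = 0x14F8
s_4 = InvRound(s_3, k_4) = 0xEFA8
s_5 = InvRound(s_4, k_3) = 0xDED4
s_6 = InvRound(s_5, k_2) = 0x97F5
s_7 = InvRound(s_6, k_1) = 0xCA7C
s_8 = InvRound(s_7, k_0) = 0x78D9

0x78D9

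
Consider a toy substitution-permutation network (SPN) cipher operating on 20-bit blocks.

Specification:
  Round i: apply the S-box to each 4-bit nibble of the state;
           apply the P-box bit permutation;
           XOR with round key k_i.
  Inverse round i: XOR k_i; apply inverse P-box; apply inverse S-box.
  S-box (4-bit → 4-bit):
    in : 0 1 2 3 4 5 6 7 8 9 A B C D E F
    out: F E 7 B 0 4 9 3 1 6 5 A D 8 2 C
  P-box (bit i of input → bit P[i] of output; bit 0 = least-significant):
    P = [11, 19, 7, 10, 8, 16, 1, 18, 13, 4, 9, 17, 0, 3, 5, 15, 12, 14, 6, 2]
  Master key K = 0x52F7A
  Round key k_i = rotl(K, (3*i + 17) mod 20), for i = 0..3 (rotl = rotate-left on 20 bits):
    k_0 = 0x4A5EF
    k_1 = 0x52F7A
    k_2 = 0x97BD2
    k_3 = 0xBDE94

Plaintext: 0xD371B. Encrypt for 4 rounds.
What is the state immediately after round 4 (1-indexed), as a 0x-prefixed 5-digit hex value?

0x12C99

s_0 = plaintext = 0xD371B
s_1 = Round(s_0, k_0) = 0x901F0
s_2 = Round(s_1, k_1) = 0xBE181
s_3 = Round(s_2, k_2) = 0x33C4E
s_4 = Round(s_3, k_3) = 0x12C99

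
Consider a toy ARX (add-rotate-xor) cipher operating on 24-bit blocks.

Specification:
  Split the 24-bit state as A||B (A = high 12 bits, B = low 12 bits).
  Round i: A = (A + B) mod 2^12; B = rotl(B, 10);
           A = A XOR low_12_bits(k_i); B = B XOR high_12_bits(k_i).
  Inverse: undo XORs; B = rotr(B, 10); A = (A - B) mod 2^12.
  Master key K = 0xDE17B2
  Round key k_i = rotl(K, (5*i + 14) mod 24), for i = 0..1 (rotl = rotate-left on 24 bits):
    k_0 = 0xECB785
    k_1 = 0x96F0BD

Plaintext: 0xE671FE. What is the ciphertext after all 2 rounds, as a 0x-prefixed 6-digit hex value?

0xE298C2

s_0 = plaintext = 0xE671FE
s_1 = Round(s_0, k_0) = 0x7E06B4
s_2 = Round(s_1, k_1) = 0xE298C2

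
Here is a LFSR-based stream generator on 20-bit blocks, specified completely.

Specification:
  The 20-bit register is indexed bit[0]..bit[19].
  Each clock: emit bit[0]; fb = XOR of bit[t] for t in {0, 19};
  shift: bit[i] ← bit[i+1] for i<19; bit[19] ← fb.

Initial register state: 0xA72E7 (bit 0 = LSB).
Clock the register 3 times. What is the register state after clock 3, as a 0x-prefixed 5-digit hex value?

0x54E5C

reg_0 = 0xA72E7
clock 1: out=1, reg = 0x53973
clock 2: out=1, reg = 0xA9CB9
clock 3: out=1, reg = 0x54E5C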